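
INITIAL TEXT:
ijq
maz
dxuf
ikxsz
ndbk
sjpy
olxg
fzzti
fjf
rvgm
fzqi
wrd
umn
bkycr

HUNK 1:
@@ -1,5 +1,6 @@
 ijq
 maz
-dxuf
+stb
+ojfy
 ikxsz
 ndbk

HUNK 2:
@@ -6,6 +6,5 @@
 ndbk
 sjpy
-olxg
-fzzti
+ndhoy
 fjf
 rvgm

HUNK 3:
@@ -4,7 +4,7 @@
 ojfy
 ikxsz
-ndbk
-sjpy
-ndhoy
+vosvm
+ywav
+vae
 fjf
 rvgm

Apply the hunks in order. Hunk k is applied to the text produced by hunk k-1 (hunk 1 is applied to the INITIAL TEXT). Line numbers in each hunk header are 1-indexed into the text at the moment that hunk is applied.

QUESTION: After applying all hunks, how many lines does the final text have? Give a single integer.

Answer: 14

Derivation:
Hunk 1: at line 1 remove [dxuf] add [stb,ojfy] -> 15 lines: ijq maz stb ojfy ikxsz ndbk sjpy olxg fzzti fjf rvgm fzqi wrd umn bkycr
Hunk 2: at line 6 remove [olxg,fzzti] add [ndhoy] -> 14 lines: ijq maz stb ojfy ikxsz ndbk sjpy ndhoy fjf rvgm fzqi wrd umn bkycr
Hunk 3: at line 4 remove [ndbk,sjpy,ndhoy] add [vosvm,ywav,vae] -> 14 lines: ijq maz stb ojfy ikxsz vosvm ywav vae fjf rvgm fzqi wrd umn bkycr
Final line count: 14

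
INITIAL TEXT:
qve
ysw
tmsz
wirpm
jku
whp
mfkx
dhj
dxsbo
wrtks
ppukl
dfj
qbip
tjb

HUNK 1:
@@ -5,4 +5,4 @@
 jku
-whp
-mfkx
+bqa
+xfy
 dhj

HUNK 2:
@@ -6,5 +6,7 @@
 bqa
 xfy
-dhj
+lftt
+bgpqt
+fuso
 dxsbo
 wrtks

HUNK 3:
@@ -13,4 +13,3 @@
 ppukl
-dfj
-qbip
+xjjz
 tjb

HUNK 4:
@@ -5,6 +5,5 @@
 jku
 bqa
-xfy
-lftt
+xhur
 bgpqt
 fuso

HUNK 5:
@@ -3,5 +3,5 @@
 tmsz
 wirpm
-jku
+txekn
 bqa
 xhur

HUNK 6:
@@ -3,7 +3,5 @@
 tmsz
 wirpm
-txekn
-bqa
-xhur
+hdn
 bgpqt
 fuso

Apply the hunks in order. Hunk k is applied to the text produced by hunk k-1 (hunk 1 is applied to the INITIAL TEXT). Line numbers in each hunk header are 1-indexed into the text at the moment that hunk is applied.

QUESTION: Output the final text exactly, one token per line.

Answer: qve
ysw
tmsz
wirpm
hdn
bgpqt
fuso
dxsbo
wrtks
ppukl
xjjz
tjb

Derivation:
Hunk 1: at line 5 remove [whp,mfkx] add [bqa,xfy] -> 14 lines: qve ysw tmsz wirpm jku bqa xfy dhj dxsbo wrtks ppukl dfj qbip tjb
Hunk 2: at line 6 remove [dhj] add [lftt,bgpqt,fuso] -> 16 lines: qve ysw tmsz wirpm jku bqa xfy lftt bgpqt fuso dxsbo wrtks ppukl dfj qbip tjb
Hunk 3: at line 13 remove [dfj,qbip] add [xjjz] -> 15 lines: qve ysw tmsz wirpm jku bqa xfy lftt bgpqt fuso dxsbo wrtks ppukl xjjz tjb
Hunk 4: at line 5 remove [xfy,lftt] add [xhur] -> 14 lines: qve ysw tmsz wirpm jku bqa xhur bgpqt fuso dxsbo wrtks ppukl xjjz tjb
Hunk 5: at line 3 remove [jku] add [txekn] -> 14 lines: qve ysw tmsz wirpm txekn bqa xhur bgpqt fuso dxsbo wrtks ppukl xjjz tjb
Hunk 6: at line 3 remove [txekn,bqa,xhur] add [hdn] -> 12 lines: qve ysw tmsz wirpm hdn bgpqt fuso dxsbo wrtks ppukl xjjz tjb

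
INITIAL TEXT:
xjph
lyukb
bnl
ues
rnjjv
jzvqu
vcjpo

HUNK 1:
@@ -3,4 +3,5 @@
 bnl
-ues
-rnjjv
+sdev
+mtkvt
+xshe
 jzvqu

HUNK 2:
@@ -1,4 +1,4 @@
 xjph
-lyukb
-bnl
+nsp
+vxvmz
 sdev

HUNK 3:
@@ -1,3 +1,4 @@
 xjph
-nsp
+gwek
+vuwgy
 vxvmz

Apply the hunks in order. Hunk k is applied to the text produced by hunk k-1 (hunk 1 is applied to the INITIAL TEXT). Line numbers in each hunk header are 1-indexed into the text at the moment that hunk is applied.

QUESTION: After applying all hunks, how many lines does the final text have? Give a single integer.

Hunk 1: at line 3 remove [ues,rnjjv] add [sdev,mtkvt,xshe] -> 8 lines: xjph lyukb bnl sdev mtkvt xshe jzvqu vcjpo
Hunk 2: at line 1 remove [lyukb,bnl] add [nsp,vxvmz] -> 8 lines: xjph nsp vxvmz sdev mtkvt xshe jzvqu vcjpo
Hunk 3: at line 1 remove [nsp] add [gwek,vuwgy] -> 9 lines: xjph gwek vuwgy vxvmz sdev mtkvt xshe jzvqu vcjpo
Final line count: 9

Answer: 9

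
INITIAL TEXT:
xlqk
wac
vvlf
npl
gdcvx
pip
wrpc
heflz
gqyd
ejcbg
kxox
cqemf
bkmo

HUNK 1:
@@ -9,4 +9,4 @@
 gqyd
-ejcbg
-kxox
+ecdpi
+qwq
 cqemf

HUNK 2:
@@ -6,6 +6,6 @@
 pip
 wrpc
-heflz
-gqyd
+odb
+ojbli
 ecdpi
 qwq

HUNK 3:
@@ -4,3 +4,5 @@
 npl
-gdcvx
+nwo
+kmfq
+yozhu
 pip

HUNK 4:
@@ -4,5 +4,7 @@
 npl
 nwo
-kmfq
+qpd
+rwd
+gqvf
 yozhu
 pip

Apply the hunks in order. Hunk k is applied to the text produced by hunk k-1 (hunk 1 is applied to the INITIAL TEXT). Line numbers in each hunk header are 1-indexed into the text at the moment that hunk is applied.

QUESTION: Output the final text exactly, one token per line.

Answer: xlqk
wac
vvlf
npl
nwo
qpd
rwd
gqvf
yozhu
pip
wrpc
odb
ojbli
ecdpi
qwq
cqemf
bkmo

Derivation:
Hunk 1: at line 9 remove [ejcbg,kxox] add [ecdpi,qwq] -> 13 lines: xlqk wac vvlf npl gdcvx pip wrpc heflz gqyd ecdpi qwq cqemf bkmo
Hunk 2: at line 6 remove [heflz,gqyd] add [odb,ojbli] -> 13 lines: xlqk wac vvlf npl gdcvx pip wrpc odb ojbli ecdpi qwq cqemf bkmo
Hunk 3: at line 4 remove [gdcvx] add [nwo,kmfq,yozhu] -> 15 lines: xlqk wac vvlf npl nwo kmfq yozhu pip wrpc odb ojbli ecdpi qwq cqemf bkmo
Hunk 4: at line 4 remove [kmfq] add [qpd,rwd,gqvf] -> 17 lines: xlqk wac vvlf npl nwo qpd rwd gqvf yozhu pip wrpc odb ojbli ecdpi qwq cqemf bkmo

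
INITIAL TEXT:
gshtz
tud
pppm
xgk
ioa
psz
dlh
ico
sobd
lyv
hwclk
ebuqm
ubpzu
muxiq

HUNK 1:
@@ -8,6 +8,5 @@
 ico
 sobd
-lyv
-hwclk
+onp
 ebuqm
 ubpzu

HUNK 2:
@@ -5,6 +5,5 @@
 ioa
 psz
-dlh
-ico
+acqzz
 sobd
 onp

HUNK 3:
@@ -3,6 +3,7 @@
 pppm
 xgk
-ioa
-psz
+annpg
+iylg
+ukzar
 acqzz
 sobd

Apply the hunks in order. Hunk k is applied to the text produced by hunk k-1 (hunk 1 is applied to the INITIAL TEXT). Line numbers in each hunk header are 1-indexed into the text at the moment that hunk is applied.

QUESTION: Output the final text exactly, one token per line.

Hunk 1: at line 8 remove [lyv,hwclk] add [onp] -> 13 lines: gshtz tud pppm xgk ioa psz dlh ico sobd onp ebuqm ubpzu muxiq
Hunk 2: at line 5 remove [dlh,ico] add [acqzz] -> 12 lines: gshtz tud pppm xgk ioa psz acqzz sobd onp ebuqm ubpzu muxiq
Hunk 3: at line 3 remove [ioa,psz] add [annpg,iylg,ukzar] -> 13 lines: gshtz tud pppm xgk annpg iylg ukzar acqzz sobd onp ebuqm ubpzu muxiq

Answer: gshtz
tud
pppm
xgk
annpg
iylg
ukzar
acqzz
sobd
onp
ebuqm
ubpzu
muxiq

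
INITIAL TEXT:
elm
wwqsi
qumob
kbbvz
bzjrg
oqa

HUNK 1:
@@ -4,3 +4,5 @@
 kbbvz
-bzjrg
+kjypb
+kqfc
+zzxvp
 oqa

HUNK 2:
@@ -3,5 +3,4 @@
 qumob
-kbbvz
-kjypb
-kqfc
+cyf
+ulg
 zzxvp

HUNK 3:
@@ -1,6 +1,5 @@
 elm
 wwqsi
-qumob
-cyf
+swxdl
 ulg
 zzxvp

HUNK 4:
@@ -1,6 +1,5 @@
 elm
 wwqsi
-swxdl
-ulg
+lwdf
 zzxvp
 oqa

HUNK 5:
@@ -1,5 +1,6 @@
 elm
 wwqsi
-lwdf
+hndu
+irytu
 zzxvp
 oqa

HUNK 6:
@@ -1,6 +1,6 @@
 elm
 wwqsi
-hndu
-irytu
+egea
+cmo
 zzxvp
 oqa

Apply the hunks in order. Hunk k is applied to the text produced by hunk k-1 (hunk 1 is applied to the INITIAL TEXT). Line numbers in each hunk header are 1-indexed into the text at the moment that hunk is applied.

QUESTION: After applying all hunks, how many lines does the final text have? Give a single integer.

Hunk 1: at line 4 remove [bzjrg] add [kjypb,kqfc,zzxvp] -> 8 lines: elm wwqsi qumob kbbvz kjypb kqfc zzxvp oqa
Hunk 2: at line 3 remove [kbbvz,kjypb,kqfc] add [cyf,ulg] -> 7 lines: elm wwqsi qumob cyf ulg zzxvp oqa
Hunk 3: at line 1 remove [qumob,cyf] add [swxdl] -> 6 lines: elm wwqsi swxdl ulg zzxvp oqa
Hunk 4: at line 1 remove [swxdl,ulg] add [lwdf] -> 5 lines: elm wwqsi lwdf zzxvp oqa
Hunk 5: at line 1 remove [lwdf] add [hndu,irytu] -> 6 lines: elm wwqsi hndu irytu zzxvp oqa
Hunk 6: at line 1 remove [hndu,irytu] add [egea,cmo] -> 6 lines: elm wwqsi egea cmo zzxvp oqa
Final line count: 6

Answer: 6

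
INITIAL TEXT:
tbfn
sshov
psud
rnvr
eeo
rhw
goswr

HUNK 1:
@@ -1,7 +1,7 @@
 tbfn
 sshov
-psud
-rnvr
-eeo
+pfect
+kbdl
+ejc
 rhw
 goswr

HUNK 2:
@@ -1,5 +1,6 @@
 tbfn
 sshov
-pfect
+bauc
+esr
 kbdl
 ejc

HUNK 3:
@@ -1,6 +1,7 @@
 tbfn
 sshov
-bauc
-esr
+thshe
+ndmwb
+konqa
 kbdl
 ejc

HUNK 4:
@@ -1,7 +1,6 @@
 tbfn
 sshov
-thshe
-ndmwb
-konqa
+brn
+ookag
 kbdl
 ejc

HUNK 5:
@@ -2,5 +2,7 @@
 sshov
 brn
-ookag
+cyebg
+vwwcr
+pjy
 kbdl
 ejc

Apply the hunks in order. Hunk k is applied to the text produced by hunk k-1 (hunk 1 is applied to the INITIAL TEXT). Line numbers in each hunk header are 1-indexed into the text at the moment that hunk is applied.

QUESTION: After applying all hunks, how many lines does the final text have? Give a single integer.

Answer: 10

Derivation:
Hunk 1: at line 1 remove [psud,rnvr,eeo] add [pfect,kbdl,ejc] -> 7 lines: tbfn sshov pfect kbdl ejc rhw goswr
Hunk 2: at line 1 remove [pfect] add [bauc,esr] -> 8 lines: tbfn sshov bauc esr kbdl ejc rhw goswr
Hunk 3: at line 1 remove [bauc,esr] add [thshe,ndmwb,konqa] -> 9 lines: tbfn sshov thshe ndmwb konqa kbdl ejc rhw goswr
Hunk 4: at line 1 remove [thshe,ndmwb,konqa] add [brn,ookag] -> 8 lines: tbfn sshov brn ookag kbdl ejc rhw goswr
Hunk 5: at line 2 remove [ookag] add [cyebg,vwwcr,pjy] -> 10 lines: tbfn sshov brn cyebg vwwcr pjy kbdl ejc rhw goswr
Final line count: 10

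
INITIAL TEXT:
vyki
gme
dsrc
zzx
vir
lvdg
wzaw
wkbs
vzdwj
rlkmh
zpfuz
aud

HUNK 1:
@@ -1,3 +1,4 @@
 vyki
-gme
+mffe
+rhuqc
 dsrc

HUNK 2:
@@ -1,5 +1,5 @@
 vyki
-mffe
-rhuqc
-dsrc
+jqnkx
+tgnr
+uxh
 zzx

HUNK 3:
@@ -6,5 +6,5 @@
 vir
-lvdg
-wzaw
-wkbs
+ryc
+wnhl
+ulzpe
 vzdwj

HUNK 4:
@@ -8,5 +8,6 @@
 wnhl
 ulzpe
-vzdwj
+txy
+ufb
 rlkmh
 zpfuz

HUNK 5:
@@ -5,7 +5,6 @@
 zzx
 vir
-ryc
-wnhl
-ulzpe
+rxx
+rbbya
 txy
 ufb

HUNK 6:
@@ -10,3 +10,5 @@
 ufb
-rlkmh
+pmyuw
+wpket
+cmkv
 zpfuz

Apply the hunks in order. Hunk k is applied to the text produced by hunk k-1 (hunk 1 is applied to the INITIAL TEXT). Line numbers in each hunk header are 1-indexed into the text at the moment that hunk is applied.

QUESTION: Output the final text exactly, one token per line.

Hunk 1: at line 1 remove [gme] add [mffe,rhuqc] -> 13 lines: vyki mffe rhuqc dsrc zzx vir lvdg wzaw wkbs vzdwj rlkmh zpfuz aud
Hunk 2: at line 1 remove [mffe,rhuqc,dsrc] add [jqnkx,tgnr,uxh] -> 13 lines: vyki jqnkx tgnr uxh zzx vir lvdg wzaw wkbs vzdwj rlkmh zpfuz aud
Hunk 3: at line 6 remove [lvdg,wzaw,wkbs] add [ryc,wnhl,ulzpe] -> 13 lines: vyki jqnkx tgnr uxh zzx vir ryc wnhl ulzpe vzdwj rlkmh zpfuz aud
Hunk 4: at line 8 remove [vzdwj] add [txy,ufb] -> 14 lines: vyki jqnkx tgnr uxh zzx vir ryc wnhl ulzpe txy ufb rlkmh zpfuz aud
Hunk 5: at line 5 remove [ryc,wnhl,ulzpe] add [rxx,rbbya] -> 13 lines: vyki jqnkx tgnr uxh zzx vir rxx rbbya txy ufb rlkmh zpfuz aud
Hunk 6: at line 10 remove [rlkmh] add [pmyuw,wpket,cmkv] -> 15 lines: vyki jqnkx tgnr uxh zzx vir rxx rbbya txy ufb pmyuw wpket cmkv zpfuz aud

Answer: vyki
jqnkx
tgnr
uxh
zzx
vir
rxx
rbbya
txy
ufb
pmyuw
wpket
cmkv
zpfuz
aud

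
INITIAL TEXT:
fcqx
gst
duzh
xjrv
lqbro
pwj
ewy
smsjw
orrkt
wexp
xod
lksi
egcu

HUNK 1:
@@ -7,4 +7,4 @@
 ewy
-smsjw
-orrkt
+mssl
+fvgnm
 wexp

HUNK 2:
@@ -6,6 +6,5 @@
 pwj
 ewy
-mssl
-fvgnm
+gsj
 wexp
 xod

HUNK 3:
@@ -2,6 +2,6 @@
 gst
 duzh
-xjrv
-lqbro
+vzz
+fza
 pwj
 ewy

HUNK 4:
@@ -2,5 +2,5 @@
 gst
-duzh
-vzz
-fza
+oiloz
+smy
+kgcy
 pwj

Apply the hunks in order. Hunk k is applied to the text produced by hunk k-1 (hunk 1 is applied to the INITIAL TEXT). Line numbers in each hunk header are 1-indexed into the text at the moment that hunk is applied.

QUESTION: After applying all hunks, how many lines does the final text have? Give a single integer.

Hunk 1: at line 7 remove [smsjw,orrkt] add [mssl,fvgnm] -> 13 lines: fcqx gst duzh xjrv lqbro pwj ewy mssl fvgnm wexp xod lksi egcu
Hunk 2: at line 6 remove [mssl,fvgnm] add [gsj] -> 12 lines: fcqx gst duzh xjrv lqbro pwj ewy gsj wexp xod lksi egcu
Hunk 3: at line 2 remove [xjrv,lqbro] add [vzz,fza] -> 12 lines: fcqx gst duzh vzz fza pwj ewy gsj wexp xod lksi egcu
Hunk 4: at line 2 remove [duzh,vzz,fza] add [oiloz,smy,kgcy] -> 12 lines: fcqx gst oiloz smy kgcy pwj ewy gsj wexp xod lksi egcu
Final line count: 12

Answer: 12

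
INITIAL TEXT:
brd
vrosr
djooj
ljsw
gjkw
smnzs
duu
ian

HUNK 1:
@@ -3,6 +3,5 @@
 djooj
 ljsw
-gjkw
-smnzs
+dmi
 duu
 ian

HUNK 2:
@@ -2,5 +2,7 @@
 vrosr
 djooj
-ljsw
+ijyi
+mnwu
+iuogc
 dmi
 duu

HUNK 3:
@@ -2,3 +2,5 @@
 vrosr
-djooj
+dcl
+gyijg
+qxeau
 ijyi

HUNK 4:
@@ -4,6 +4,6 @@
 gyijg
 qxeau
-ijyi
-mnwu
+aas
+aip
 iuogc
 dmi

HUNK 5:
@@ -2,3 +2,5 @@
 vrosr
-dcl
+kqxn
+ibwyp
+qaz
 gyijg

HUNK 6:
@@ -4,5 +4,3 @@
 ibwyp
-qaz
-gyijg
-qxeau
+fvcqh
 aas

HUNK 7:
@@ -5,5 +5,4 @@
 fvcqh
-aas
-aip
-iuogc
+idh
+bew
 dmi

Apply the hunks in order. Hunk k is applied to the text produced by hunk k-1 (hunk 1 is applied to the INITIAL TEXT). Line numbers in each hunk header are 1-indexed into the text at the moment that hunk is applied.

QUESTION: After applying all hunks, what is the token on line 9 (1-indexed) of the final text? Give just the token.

Hunk 1: at line 3 remove [gjkw,smnzs] add [dmi] -> 7 lines: brd vrosr djooj ljsw dmi duu ian
Hunk 2: at line 2 remove [ljsw] add [ijyi,mnwu,iuogc] -> 9 lines: brd vrosr djooj ijyi mnwu iuogc dmi duu ian
Hunk 3: at line 2 remove [djooj] add [dcl,gyijg,qxeau] -> 11 lines: brd vrosr dcl gyijg qxeau ijyi mnwu iuogc dmi duu ian
Hunk 4: at line 4 remove [ijyi,mnwu] add [aas,aip] -> 11 lines: brd vrosr dcl gyijg qxeau aas aip iuogc dmi duu ian
Hunk 5: at line 2 remove [dcl] add [kqxn,ibwyp,qaz] -> 13 lines: brd vrosr kqxn ibwyp qaz gyijg qxeau aas aip iuogc dmi duu ian
Hunk 6: at line 4 remove [qaz,gyijg,qxeau] add [fvcqh] -> 11 lines: brd vrosr kqxn ibwyp fvcqh aas aip iuogc dmi duu ian
Hunk 7: at line 5 remove [aas,aip,iuogc] add [idh,bew] -> 10 lines: brd vrosr kqxn ibwyp fvcqh idh bew dmi duu ian
Final line 9: duu

Answer: duu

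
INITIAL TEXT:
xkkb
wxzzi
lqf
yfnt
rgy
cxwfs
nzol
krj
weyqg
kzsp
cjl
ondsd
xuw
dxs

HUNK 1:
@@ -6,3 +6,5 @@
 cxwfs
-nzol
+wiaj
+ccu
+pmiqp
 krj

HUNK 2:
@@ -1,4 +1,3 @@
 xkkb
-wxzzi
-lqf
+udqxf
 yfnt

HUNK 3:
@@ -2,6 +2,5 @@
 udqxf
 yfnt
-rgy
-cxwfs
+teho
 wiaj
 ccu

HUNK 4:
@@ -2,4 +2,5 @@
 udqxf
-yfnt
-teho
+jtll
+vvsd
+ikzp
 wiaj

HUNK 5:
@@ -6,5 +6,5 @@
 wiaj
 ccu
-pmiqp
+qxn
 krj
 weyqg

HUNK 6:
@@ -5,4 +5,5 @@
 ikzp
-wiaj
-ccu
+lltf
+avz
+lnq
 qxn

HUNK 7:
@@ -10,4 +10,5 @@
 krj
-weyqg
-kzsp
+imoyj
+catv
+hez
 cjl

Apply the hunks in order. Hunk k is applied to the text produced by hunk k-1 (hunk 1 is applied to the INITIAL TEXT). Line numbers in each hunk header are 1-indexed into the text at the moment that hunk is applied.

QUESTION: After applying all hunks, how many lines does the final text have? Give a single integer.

Answer: 17

Derivation:
Hunk 1: at line 6 remove [nzol] add [wiaj,ccu,pmiqp] -> 16 lines: xkkb wxzzi lqf yfnt rgy cxwfs wiaj ccu pmiqp krj weyqg kzsp cjl ondsd xuw dxs
Hunk 2: at line 1 remove [wxzzi,lqf] add [udqxf] -> 15 lines: xkkb udqxf yfnt rgy cxwfs wiaj ccu pmiqp krj weyqg kzsp cjl ondsd xuw dxs
Hunk 3: at line 2 remove [rgy,cxwfs] add [teho] -> 14 lines: xkkb udqxf yfnt teho wiaj ccu pmiqp krj weyqg kzsp cjl ondsd xuw dxs
Hunk 4: at line 2 remove [yfnt,teho] add [jtll,vvsd,ikzp] -> 15 lines: xkkb udqxf jtll vvsd ikzp wiaj ccu pmiqp krj weyqg kzsp cjl ondsd xuw dxs
Hunk 5: at line 6 remove [pmiqp] add [qxn] -> 15 lines: xkkb udqxf jtll vvsd ikzp wiaj ccu qxn krj weyqg kzsp cjl ondsd xuw dxs
Hunk 6: at line 5 remove [wiaj,ccu] add [lltf,avz,lnq] -> 16 lines: xkkb udqxf jtll vvsd ikzp lltf avz lnq qxn krj weyqg kzsp cjl ondsd xuw dxs
Hunk 7: at line 10 remove [weyqg,kzsp] add [imoyj,catv,hez] -> 17 lines: xkkb udqxf jtll vvsd ikzp lltf avz lnq qxn krj imoyj catv hez cjl ondsd xuw dxs
Final line count: 17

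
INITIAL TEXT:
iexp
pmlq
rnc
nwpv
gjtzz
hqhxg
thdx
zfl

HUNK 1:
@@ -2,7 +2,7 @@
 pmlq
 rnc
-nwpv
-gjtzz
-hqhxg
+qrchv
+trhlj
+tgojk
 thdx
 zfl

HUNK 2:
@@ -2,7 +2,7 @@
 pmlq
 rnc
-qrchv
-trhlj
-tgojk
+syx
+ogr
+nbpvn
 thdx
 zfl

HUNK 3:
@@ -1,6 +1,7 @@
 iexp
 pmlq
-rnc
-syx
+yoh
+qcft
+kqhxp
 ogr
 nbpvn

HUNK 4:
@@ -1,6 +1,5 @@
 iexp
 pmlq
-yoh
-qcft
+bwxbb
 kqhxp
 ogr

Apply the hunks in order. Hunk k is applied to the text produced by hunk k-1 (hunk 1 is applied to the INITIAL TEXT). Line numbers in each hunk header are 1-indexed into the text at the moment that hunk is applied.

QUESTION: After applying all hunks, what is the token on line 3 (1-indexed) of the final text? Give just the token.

Hunk 1: at line 2 remove [nwpv,gjtzz,hqhxg] add [qrchv,trhlj,tgojk] -> 8 lines: iexp pmlq rnc qrchv trhlj tgojk thdx zfl
Hunk 2: at line 2 remove [qrchv,trhlj,tgojk] add [syx,ogr,nbpvn] -> 8 lines: iexp pmlq rnc syx ogr nbpvn thdx zfl
Hunk 3: at line 1 remove [rnc,syx] add [yoh,qcft,kqhxp] -> 9 lines: iexp pmlq yoh qcft kqhxp ogr nbpvn thdx zfl
Hunk 4: at line 1 remove [yoh,qcft] add [bwxbb] -> 8 lines: iexp pmlq bwxbb kqhxp ogr nbpvn thdx zfl
Final line 3: bwxbb

Answer: bwxbb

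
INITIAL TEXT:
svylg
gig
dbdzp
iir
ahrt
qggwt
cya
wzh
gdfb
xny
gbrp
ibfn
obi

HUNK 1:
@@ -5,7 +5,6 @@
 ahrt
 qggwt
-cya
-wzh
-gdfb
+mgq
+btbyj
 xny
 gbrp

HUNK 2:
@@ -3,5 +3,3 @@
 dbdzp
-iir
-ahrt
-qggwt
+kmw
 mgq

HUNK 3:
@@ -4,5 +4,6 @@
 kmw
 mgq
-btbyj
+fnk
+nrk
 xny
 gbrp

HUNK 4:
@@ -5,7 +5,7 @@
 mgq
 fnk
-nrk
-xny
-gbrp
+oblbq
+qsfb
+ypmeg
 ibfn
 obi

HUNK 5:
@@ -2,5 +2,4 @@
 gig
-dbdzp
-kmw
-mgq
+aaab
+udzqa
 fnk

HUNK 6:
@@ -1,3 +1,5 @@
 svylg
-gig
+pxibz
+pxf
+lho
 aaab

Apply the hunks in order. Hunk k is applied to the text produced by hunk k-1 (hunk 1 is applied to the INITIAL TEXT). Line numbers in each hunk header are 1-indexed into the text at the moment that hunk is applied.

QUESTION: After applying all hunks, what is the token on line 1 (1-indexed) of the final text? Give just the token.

Hunk 1: at line 5 remove [cya,wzh,gdfb] add [mgq,btbyj] -> 12 lines: svylg gig dbdzp iir ahrt qggwt mgq btbyj xny gbrp ibfn obi
Hunk 2: at line 3 remove [iir,ahrt,qggwt] add [kmw] -> 10 lines: svylg gig dbdzp kmw mgq btbyj xny gbrp ibfn obi
Hunk 3: at line 4 remove [btbyj] add [fnk,nrk] -> 11 lines: svylg gig dbdzp kmw mgq fnk nrk xny gbrp ibfn obi
Hunk 4: at line 5 remove [nrk,xny,gbrp] add [oblbq,qsfb,ypmeg] -> 11 lines: svylg gig dbdzp kmw mgq fnk oblbq qsfb ypmeg ibfn obi
Hunk 5: at line 2 remove [dbdzp,kmw,mgq] add [aaab,udzqa] -> 10 lines: svylg gig aaab udzqa fnk oblbq qsfb ypmeg ibfn obi
Hunk 6: at line 1 remove [gig] add [pxibz,pxf,lho] -> 12 lines: svylg pxibz pxf lho aaab udzqa fnk oblbq qsfb ypmeg ibfn obi
Final line 1: svylg

Answer: svylg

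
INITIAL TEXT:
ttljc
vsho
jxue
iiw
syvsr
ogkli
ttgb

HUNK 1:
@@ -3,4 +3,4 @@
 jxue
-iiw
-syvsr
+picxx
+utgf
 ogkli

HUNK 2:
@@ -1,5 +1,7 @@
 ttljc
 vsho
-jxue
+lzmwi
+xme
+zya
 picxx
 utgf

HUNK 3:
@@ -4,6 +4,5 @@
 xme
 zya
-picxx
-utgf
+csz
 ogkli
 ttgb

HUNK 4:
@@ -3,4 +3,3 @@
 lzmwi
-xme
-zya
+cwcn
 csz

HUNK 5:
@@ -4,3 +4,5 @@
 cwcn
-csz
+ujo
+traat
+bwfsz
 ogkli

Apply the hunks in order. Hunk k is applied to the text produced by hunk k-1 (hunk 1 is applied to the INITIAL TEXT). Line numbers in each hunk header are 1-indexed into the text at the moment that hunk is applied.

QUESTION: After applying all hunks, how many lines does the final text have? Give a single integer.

Answer: 9

Derivation:
Hunk 1: at line 3 remove [iiw,syvsr] add [picxx,utgf] -> 7 lines: ttljc vsho jxue picxx utgf ogkli ttgb
Hunk 2: at line 1 remove [jxue] add [lzmwi,xme,zya] -> 9 lines: ttljc vsho lzmwi xme zya picxx utgf ogkli ttgb
Hunk 3: at line 4 remove [picxx,utgf] add [csz] -> 8 lines: ttljc vsho lzmwi xme zya csz ogkli ttgb
Hunk 4: at line 3 remove [xme,zya] add [cwcn] -> 7 lines: ttljc vsho lzmwi cwcn csz ogkli ttgb
Hunk 5: at line 4 remove [csz] add [ujo,traat,bwfsz] -> 9 lines: ttljc vsho lzmwi cwcn ujo traat bwfsz ogkli ttgb
Final line count: 9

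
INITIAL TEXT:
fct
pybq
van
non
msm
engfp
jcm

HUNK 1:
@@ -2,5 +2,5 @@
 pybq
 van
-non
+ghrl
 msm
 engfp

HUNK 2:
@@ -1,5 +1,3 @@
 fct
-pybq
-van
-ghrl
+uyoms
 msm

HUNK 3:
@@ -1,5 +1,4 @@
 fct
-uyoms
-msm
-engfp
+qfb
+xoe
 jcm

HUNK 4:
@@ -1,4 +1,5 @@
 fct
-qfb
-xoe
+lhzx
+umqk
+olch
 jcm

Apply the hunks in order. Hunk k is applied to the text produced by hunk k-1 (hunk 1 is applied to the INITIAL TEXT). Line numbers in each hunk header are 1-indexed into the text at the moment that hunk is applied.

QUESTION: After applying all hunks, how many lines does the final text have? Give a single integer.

Answer: 5

Derivation:
Hunk 1: at line 2 remove [non] add [ghrl] -> 7 lines: fct pybq van ghrl msm engfp jcm
Hunk 2: at line 1 remove [pybq,van,ghrl] add [uyoms] -> 5 lines: fct uyoms msm engfp jcm
Hunk 3: at line 1 remove [uyoms,msm,engfp] add [qfb,xoe] -> 4 lines: fct qfb xoe jcm
Hunk 4: at line 1 remove [qfb,xoe] add [lhzx,umqk,olch] -> 5 lines: fct lhzx umqk olch jcm
Final line count: 5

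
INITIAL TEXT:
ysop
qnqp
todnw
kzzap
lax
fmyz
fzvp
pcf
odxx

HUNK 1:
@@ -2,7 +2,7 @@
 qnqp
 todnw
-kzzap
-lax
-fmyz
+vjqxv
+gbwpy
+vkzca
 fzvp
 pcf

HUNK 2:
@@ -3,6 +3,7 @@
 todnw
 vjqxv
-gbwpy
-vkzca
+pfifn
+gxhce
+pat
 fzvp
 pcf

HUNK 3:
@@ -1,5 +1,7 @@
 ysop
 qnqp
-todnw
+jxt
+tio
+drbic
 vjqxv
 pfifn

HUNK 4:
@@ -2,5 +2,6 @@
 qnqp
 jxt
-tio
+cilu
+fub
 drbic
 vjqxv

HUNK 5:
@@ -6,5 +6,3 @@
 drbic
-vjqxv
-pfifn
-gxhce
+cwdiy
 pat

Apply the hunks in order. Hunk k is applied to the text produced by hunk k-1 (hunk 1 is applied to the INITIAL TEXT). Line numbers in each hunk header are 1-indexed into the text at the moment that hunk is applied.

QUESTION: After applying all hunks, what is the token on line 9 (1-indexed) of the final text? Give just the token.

Hunk 1: at line 2 remove [kzzap,lax,fmyz] add [vjqxv,gbwpy,vkzca] -> 9 lines: ysop qnqp todnw vjqxv gbwpy vkzca fzvp pcf odxx
Hunk 2: at line 3 remove [gbwpy,vkzca] add [pfifn,gxhce,pat] -> 10 lines: ysop qnqp todnw vjqxv pfifn gxhce pat fzvp pcf odxx
Hunk 3: at line 1 remove [todnw] add [jxt,tio,drbic] -> 12 lines: ysop qnqp jxt tio drbic vjqxv pfifn gxhce pat fzvp pcf odxx
Hunk 4: at line 2 remove [tio] add [cilu,fub] -> 13 lines: ysop qnqp jxt cilu fub drbic vjqxv pfifn gxhce pat fzvp pcf odxx
Hunk 5: at line 6 remove [vjqxv,pfifn,gxhce] add [cwdiy] -> 11 lines: ysop qnqp jxt cilu fub drbic cwdiy pat fzvp pcf odxx
Final line 9: fzvp

Answer: fzvp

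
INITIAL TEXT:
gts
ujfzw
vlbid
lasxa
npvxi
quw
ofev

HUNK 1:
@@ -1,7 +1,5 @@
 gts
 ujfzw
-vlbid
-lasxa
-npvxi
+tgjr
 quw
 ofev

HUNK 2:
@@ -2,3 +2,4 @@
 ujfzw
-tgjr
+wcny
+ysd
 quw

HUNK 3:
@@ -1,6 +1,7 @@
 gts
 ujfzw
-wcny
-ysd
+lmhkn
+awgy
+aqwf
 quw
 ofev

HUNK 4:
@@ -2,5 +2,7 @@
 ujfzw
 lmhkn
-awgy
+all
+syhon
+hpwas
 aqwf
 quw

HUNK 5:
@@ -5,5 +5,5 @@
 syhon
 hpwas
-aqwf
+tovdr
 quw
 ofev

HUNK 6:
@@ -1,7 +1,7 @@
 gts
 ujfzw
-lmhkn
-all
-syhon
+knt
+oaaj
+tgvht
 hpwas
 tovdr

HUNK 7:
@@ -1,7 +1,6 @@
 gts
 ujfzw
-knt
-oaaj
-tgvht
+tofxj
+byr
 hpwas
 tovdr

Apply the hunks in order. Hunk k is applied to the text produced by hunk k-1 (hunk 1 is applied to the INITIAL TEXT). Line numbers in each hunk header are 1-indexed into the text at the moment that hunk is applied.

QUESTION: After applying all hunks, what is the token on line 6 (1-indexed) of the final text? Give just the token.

Hunk 1: at line 1 remove [vlbid,lasxa,npvxi] add [tgjr] -> 5 lines: gts ujfzw tgjr quw ofev
Hunk 2: at line 2 remove [tgjr] add [wcny,ysd] -> 6 lines: gts ujfzw wcny ysd quw ofev
Hunk 3: at line 1 remove [wcny,ysd] add [lmhkn,awgy,aqwf] -> 7 lines: gts ujfzw lmhkn awgy aqwf quw ofev
Hunk 4: at line 2 remove [awgy] add [all,syhon,hpwas] -> 9 lines: gts ujfzw lmhkn all syhon hpwas aqwf quw ofev
Hunk 5: at line 5 remove [aqwf] add [tovdr] -> 9 lines: gts ujfzw lmhkn all syhon hpwas tovdr quw ofev
Hunk 6: at line 1 remove [lmhkn,all,syhon] add [knt,oaaj,tgvht] -> 9 lines: gts ujfzw knt oaaj tgvht hpwas tovdr quw ofev
Hunk 7: at line 1 remove [knt,oaaj,tgvht] add [tofxj,byr] -> 8 lines: gts ujfzw tofxj byr hpwas tovdr quw ofev
Final line 6: tovdr

Answer: tovdr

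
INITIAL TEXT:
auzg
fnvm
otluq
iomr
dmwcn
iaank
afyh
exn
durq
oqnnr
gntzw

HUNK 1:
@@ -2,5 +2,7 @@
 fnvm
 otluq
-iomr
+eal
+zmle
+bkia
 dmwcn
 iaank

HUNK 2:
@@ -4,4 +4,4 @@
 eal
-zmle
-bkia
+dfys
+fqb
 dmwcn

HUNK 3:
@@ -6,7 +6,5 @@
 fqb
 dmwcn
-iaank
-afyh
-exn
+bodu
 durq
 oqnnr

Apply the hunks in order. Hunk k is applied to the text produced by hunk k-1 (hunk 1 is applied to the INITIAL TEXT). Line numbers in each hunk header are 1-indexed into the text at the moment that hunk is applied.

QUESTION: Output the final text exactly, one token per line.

Answer: auzg
fnvm
otluq
eal
dfys
fqb
dmwcn
bodu
durq
oqnnr
gntzw

Derivation:
Hunk 1: at line 2 remove [iomr] add [eal,zmle,bkia] -> 13 lines: auzg fnvm otluq eal zmle bkia dmwcn iaank afyh exn durq oqnnr gntzw
Hunk 2: at line 4 remove [zmle,bkia] add [dfys,fqb] -> 13 lines: auzg fnvm otluq eal dfys fqb dmwcn iaank afyh exn durq oqnnr gntzw
Hunk 3: at line 6 remove [iaank,afyh,exn] add [bodu] -> 11 lines: auzg fnvm otluq eal dfys fqb dmwcn bodu durq oqnnr gntzw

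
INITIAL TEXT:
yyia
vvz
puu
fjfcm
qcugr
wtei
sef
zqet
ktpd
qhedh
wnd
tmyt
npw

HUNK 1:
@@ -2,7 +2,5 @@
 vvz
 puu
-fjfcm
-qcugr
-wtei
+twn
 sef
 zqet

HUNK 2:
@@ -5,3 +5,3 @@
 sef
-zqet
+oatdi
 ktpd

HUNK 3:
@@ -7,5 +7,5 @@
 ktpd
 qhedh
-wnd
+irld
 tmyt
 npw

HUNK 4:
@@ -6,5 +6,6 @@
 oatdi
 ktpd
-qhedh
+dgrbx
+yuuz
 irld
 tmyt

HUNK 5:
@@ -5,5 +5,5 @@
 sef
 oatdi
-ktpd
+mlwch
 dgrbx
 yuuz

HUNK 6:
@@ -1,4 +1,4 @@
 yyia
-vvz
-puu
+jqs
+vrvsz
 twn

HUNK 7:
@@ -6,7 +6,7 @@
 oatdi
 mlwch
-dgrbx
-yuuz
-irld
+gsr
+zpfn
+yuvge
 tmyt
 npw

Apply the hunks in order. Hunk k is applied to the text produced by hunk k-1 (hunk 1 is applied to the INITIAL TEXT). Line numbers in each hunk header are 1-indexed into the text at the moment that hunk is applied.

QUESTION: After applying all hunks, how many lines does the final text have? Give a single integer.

Hunk 1: at line 2 remove [fjfcm,qcugr,wtei] add [twn] -> 11 lines: yyia vvz puu twn sef zqet ktpd qhedh wnd tmyt npw
Hunk 2: at line 5 remove [zqet] add [oatdi] -> 11 lines: yyia vvz puu twn sef oatdi ktpd qhedh wnd tmyt npw
Hunk 3: at line 7 remove [wnd] add [irld] -> 11 lines: yyia vvz puu twn sef oatdi ktpd qhedh irld tmyt npw
Hunk 4: at line 6 remove [qhedh] add [dgrbx,yuuz] -> 12 lines: yyia vvz puu twn sef oatdi ktpd dgrbx yuuz irld tmyt npw
Hunk 5: at line 5 remove [ktpd] add [mlwch] -> 12 lines: yyia vvz puu twn sef oatdi mlwch dgrbx yuuz irld tmyt npw
Hunk 6: at line 1 remove [vvz,puu] add [jqs,vrvsz] -> 12 lines: yyia jqs vrvsz twn sef oatdi mlwch dgrbx yuuz irld tmyt npw
Hunk 7: at line 6 remove [dgrbx,yuuz,irld] add [gsr,zpfn,yuvge] -> 12 lines: yyia jqs vrvsz twn sef oatdi mlwch gsr zpfn yuvge tmyt npw
Final line count: 12

Answer: 12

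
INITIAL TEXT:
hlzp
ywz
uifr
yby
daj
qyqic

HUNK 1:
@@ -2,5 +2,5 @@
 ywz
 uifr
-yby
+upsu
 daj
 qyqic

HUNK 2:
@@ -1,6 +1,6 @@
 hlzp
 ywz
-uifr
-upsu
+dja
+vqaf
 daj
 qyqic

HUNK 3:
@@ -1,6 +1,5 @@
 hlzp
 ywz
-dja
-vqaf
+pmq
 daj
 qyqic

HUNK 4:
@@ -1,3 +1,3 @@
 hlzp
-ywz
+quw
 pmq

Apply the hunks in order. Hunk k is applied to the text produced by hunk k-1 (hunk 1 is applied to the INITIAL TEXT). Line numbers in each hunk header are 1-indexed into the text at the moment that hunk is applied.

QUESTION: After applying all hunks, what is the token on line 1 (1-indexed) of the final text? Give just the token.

Hunk 1: at line 2 remove [yby] add [upsu] -> 6 lines: hlzp ywz uifr upsu daj qyqic
Hunk 2: at line 1 remove [uifr,upsu] add [dja,vqaf] -> 6 lines: hlzp ywz dja vqaf daj qyqic
Hunk 3: at line 1 remove [dja,vqaf] add [pmq] -> 5 lines: hlzp ywz pmq daj qyqic
Hunk 4: at line 1 remove [ywz] add [quw] -> 5 lines: hlzp quw pmq daj qyqic
Final line 1: hlzp

Answer: hlzp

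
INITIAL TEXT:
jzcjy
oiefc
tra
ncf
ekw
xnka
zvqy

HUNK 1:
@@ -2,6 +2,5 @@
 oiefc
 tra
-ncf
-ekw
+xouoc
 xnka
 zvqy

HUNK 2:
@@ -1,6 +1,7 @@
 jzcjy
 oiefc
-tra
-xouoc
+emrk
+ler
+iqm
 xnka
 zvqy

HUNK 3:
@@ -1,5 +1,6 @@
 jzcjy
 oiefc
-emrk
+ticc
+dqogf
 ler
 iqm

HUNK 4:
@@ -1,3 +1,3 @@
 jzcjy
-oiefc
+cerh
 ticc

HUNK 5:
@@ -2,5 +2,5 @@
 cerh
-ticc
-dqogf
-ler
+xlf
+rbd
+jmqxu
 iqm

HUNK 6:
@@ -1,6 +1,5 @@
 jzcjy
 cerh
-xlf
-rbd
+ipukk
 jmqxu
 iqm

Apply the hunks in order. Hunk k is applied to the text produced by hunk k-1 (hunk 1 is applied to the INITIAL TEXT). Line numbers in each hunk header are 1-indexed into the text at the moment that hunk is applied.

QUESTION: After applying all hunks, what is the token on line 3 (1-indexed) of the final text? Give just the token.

Hunk 1: at line 2 remove [ncf,ekw] add [xouoc] -> 6 lines: jzcjy oiefc tra xouoc xnka zvqy
Hunk 2: at line 1 remove [tra,xouoc] add [emrk,ler,iqm] -> 7 lines: jzcjy oiefc emrk ler iqm xnka zvqy
Hunk 3: at line 1 remove [emrk] add [ticc,dqogf] -> 8 lines: jzcjy oiefc ticc dqogf ler iqm xnka zvqy
Hunk 4: at line 1 remove [oiefc] add [cerh] -> 8 lines: jzcjy cerh ticc dqogf ler iqm xnka zvqy
Hunk 5: at line 2 remove [ticc,dqogf,ler] add [xlf,rbd,jmqxu] -> 8 lines: jzcjy cerh xlf rbd jmqxu iqm xnka zvqy
Hunk 6: at line 1 remove [xlf,rbd] add [ipukk] -> 7 lines: jzcjy cerh ipukk jmqxu iqm xnka zvqy
Final line 3: ipukk

Answer: ipukk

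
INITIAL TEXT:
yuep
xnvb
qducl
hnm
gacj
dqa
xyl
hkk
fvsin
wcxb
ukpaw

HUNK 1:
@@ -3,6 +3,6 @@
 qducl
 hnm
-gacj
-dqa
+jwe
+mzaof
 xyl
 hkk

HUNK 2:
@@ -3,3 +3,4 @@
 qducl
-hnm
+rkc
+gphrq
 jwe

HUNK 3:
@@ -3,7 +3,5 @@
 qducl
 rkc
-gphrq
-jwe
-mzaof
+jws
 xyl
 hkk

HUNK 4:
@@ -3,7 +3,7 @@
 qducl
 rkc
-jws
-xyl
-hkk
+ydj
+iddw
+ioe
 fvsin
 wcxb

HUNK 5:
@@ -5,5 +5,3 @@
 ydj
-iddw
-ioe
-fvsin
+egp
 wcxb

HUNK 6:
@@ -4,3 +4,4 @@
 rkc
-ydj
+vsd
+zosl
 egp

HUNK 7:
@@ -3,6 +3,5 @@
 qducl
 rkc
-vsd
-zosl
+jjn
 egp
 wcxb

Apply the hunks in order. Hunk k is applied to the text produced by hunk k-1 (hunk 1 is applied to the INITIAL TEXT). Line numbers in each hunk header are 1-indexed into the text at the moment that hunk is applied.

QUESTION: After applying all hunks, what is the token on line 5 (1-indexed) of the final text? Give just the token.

Answer: jjn

Derivation:
Hunk 1: at line 3 remove [gacj,dqa] add [jwe,mzaof] -> 11 lines: yuep xnvb qducl hnm jwe mzaof xyl hkk fvsin wcxb ukpaw
Hunk 2: at line 3 remove [hnm] add [rkc,gphrq] -> 12 lines: yuep xnvb qducl rkc gphrq jwe mzaof xyl hkk fvsin wcxb ukpaw
Hunk 3: at line 3 remove [gphrq,jwe,mzaof] add [jws] -> 10 lines: yuep xnvb qducl rkc jws xyl hkk fvsin wcxb ukpaw
Hunk 4: at line 3 remove [jws,xyl,hkk] add [ydj,iddw,ioe] -> 10 lines: yuep xnvb qducl rkc ydj iddw ioe fvsin wcxb ukpaw
Hunk 5: at line 5 remove [iddw,ioe,fvsin] add [egp] -> 8 lines: yuep xnvb qducl rkc ydj egp wcxb ukpaw
Hunk 6: at line 4 remove [ydj] add [vsd,zosl] -> 9 lines: yuep xnvb qducl rkc vsd zosl egp wcxb ukpaw
Hunk 7: at line 3 remove [vsd,zosl] add [jjn] -> 8 lines: yuep xnvb qducl rkc jjn egp wcxb ukpaw
Final line 5: jjn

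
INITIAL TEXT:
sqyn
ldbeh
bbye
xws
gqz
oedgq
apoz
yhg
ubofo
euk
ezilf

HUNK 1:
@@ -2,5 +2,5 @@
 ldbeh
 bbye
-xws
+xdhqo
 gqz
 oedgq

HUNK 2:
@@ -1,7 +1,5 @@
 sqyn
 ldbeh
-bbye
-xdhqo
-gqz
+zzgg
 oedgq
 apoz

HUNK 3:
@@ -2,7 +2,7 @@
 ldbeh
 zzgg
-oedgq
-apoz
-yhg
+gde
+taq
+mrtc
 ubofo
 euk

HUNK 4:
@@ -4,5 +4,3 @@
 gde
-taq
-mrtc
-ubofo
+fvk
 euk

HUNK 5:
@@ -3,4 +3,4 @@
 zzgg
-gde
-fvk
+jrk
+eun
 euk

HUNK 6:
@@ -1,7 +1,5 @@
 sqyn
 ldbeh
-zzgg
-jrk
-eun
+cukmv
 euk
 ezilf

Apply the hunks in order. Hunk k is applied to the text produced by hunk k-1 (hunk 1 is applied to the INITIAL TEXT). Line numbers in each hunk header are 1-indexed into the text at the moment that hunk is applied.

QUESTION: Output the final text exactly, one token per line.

Answer: sqyn
ldbeh
cukmv
euk
ezilf

Derivation:
Hunk 1: at line 2 remove [xws] add [xdhqo] -> 11 lines: sqyn ldbeh bbye xdhqo gqz oedgq apoz yhg ubofo euk ezilf
Hunk 2: at line 1 remove [bbye,xdhqo,gqz] add [zzgg] -> 9 lines: sqyn ldbeh zzgg oedgq apoz yhg ubofo euk ezilf
Hunk 3: at line 2 remove [oedgq,apoz,yhg] add [gde,taq,mrtc] -> 9 lines: sqyn ldbeh zzgg gde taq mrtc ubofo euk ezilf
Hunk 4: at line 4 remove [taq,mrtc,ubofo] add [fvk] -> 7 lines: sqyn ldbeh zzgg gde fvk euk ezilf
Hunk 5: at line 3 remove [gde,fvk] add [jrk,eun] -> 7 lines: sqyn ldbeh zzgg jrk eun euk ezilf
Hunk 6: at line 1 remove [zzgg,jrk,eun] add [cukmv] -> 5 lines: sqyn ldbeh cukmv euk ezilf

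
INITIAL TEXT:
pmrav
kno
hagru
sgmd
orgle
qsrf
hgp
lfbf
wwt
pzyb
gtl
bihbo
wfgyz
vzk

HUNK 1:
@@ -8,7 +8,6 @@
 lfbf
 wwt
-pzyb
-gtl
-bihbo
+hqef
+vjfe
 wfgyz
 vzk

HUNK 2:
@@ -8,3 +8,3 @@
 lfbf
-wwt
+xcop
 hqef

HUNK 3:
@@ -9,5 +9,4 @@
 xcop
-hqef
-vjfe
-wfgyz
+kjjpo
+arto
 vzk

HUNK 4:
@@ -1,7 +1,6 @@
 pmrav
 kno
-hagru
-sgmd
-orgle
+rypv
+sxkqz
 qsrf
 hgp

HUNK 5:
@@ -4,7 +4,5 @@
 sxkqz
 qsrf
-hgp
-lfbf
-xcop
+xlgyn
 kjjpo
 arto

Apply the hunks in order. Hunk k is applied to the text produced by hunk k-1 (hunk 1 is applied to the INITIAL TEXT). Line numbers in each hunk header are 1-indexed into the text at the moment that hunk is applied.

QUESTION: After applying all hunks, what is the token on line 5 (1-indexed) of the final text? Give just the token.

Hunk 1: at line 8 remove [pzyb,gtl,bihbo] add [hqef,vjfe] -> 13 lines: pmrav kno hagru sgmd orgle qsrf hgp lfbf wwt hqef vjfe wfgyz vzk
Hunk 2: at line 8 remove [wwt] add [xcop] -> 13 lines: pmrav kno hagru sgmd orgle qsrf hgp lfbf xcop hqef vjfe wfgyz vzk
Hunk 3: at line 9 remove [hqef,vjfe,wfgyz] add [kjjpo,arto] -> 12 lines: pmrav kno hagru sgmd orgle qsrf hgp lfbf xcop kjjpo arto vzk
Hunk 4: at line 1 remove [hagru,sgmd,orgle] add [rypv,sxkqz] -> 11 lines: pmrav kno rypv sxkqz qsrf hgp lfbf xcop kjjpo arto vzk
Hunk 5: at line 4 remove [hgp,lfbf,xcop] add [xlgyn] -> 9 lines: pmrav kno rypv sxkqz qsrf xlgyn kjjpo arto vzk
Final line 5: qsrf

Answer: qsrf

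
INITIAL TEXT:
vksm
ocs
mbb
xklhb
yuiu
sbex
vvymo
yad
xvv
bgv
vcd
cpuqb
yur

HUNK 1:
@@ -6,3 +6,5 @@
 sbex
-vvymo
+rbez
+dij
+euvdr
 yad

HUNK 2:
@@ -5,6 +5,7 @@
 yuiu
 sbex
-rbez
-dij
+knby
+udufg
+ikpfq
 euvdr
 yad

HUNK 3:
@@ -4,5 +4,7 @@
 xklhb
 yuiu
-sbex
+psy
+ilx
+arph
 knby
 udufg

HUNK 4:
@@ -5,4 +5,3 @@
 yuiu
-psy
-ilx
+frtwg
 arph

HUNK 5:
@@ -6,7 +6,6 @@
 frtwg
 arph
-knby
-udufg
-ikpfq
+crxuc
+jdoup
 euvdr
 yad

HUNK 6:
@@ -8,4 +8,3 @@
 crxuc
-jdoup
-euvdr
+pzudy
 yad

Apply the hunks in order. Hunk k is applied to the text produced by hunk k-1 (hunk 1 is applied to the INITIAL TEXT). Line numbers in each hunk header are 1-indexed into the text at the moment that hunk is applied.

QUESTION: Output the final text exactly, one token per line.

Hunk 1: at line 6 remove [vvymo] add [rbez,dij,euvdr] -> 15 lines: vksm ocs mbb xklhb yuiu sbex rbez dij euvdr yad xvv bgv vcd cpuqb yur
Hunk 2: at line 5 remove [rbez,dij] add [knby,udufg,ikpfq] -> 16 lines: vksm ocs mbb xklhb yuiu sbex knby udufg ikpfq euvdr yad xvv bgv vcd cpuqb yur
Hunk 3: at line 4 remove [sbex] add [psy,ilx,arph] -> 18 lines: vksm ocs mbb xklhb yuiu psy ilx arph knby udufg ikpfq euvdr yad xvv bgv vcd cpuqb yur
Hunk 4: at line 5 remove [psy,ilx] add [frtwg] -> 17 lines: vksm ocs mbb xklhb yuiu frtwg arph knby udufg ikpfq euvdr yad xvv bgv vcd cpuqb yur
Hunk 5: at line 6 remove [knby,udufg,ikpfq] add [crxuc,jdoup] -> 16 lines: vksm ocs mbb xklhb yuiu frtwg arph crxuc jdoup euvdr yad xvv bgv vcd cpuqb yur
Hunk 6: at line 8 remove [jdoup,euvdr] add [pzudy] -> 15 lines: vksm ocs mbb xklhb yuiu frtwg arph crxuc pzudy yad xvv bgv vcd cpuqb yur

Answer: vksm
ocs
mbb
xklhb
yuiu
frtwg
arph
crxuc
pzudy
yad
xvv
bgv
vcd
cpuqb
yur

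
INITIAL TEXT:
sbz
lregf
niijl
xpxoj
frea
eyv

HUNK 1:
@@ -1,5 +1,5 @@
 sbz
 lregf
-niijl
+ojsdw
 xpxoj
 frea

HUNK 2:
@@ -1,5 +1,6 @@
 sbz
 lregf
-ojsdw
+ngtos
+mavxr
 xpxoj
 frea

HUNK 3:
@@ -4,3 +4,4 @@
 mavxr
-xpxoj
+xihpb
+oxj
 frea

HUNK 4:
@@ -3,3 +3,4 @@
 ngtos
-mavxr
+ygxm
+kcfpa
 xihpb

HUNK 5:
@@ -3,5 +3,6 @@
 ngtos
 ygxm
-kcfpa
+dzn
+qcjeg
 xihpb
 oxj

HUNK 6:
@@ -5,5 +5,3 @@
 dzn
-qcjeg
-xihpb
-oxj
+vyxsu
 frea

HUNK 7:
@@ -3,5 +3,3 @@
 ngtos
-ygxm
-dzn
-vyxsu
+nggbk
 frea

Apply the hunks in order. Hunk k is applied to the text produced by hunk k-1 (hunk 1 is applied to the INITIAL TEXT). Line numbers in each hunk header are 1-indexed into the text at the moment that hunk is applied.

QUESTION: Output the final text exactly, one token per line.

Hunk 1: at line 1 remove [niijl] add [ojsdw] -> 6 lines: sbz lregf ojsdw xpxoj frea eyv
Hunk 2: at line 1 remove [ojsdw] add [ngtos,mavxr] -> 7 lines: sbz lregf ngtos mavxr xpxoj frea eyv
Hunk 3: at line 4 remove [xpxoj] add [xihpb,oxj] -> 8 lines: sbz lregf ngtos mavxr xihpb oxj frea eyv
Hunk 4: at line 3 remove [mavxr] add [ygxm,kcfpa] -> 9 lines: sbz lregf ngtos ygxm kcfpa xihpb oxj frea eyv
Hunk 5: at line 3 remove [kcfpa] add [dzn,qcjeg] -> 10 lines: sbz lregf ngtos ygxm dzn qcjeg xihpb oxj frea eyv
Hunk 6: at line 5 remove [qcjeg,xihpb,oxj] add [vyxsu] -> 8 lines: sbz lregf ngtos ygxm dzn vyxsu frea eyv
Hunk 7: at line 3 remove [ygxm,dzn,vyxsu] add [nggbk] -> 6 lines: sbz lregf ngtos nggbk frea eyv

Answer: sbz
lregf
ngtos
nggbk
frea
eyv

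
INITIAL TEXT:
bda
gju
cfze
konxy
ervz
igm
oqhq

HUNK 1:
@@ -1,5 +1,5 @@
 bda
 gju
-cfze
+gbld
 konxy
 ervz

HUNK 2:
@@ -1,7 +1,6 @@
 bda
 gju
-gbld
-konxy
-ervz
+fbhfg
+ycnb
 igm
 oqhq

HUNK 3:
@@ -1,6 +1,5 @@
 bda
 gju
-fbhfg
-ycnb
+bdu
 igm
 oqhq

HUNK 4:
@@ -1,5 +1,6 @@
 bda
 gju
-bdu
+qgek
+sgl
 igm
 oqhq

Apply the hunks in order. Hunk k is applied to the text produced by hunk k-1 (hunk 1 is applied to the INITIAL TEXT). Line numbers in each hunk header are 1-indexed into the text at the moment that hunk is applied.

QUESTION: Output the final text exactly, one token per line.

Hunk 1: at line 1 remove [cfze] add [gbld] -> 7 lines: bda gju gbld konxy ervz igm oqhq
Hunk 2: at line 1 remove [gbld,konxy,ervz] add [fbhfg,ycnb] -> 6 lines: bda gju fbhfg ycnb igm oqhq
Hunk 3: at line 1 remove [fbhfg,ycnb] add [bdu] -> 5 lines: bda gju bdu igm oqhq
Hunk 4: at line 1 remove [bdu] add [qgek,sgl] -> 6 lines: bda gju qgek sgl igm oqhq

Answer: bda
gju
qgek
sgl
igm
oqhq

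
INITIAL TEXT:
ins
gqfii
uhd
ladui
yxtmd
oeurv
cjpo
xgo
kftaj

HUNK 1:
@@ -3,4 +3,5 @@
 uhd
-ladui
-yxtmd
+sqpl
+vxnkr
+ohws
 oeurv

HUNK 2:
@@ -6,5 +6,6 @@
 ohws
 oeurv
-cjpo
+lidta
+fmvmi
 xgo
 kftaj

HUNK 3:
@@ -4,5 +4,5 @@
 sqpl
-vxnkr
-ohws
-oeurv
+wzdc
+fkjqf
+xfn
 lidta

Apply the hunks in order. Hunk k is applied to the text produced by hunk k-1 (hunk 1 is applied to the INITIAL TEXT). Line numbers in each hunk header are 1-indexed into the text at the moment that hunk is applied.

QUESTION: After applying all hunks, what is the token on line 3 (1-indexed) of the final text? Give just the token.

Answer: uhd

Derivation:
Hunk 1: at line 3 remove [ladui,yxtmd] add [sqpl,vxnkr,ohws] -> 10 lines: ins gqfii uhd sqpl vxnkr ohws oeurv cjpo xgo kftaj
Hunk 2: at line 6 remove [cjpo] add [lidta,fmvmi] -> 11 lines: ins gqfii uhd sqpl vxnkr ohws oeurv lidta fmvmi xgo kftaj
Hunk 3: at line 4 remove [vxnkr,ohws,oeurv] add [wzdc,fkjqf,xfn] -> 11 lines: ins gqfii uhd sqpl wzdc fkjqf xfn lidta fmvmi xgo kftaj
Final line 3: uhd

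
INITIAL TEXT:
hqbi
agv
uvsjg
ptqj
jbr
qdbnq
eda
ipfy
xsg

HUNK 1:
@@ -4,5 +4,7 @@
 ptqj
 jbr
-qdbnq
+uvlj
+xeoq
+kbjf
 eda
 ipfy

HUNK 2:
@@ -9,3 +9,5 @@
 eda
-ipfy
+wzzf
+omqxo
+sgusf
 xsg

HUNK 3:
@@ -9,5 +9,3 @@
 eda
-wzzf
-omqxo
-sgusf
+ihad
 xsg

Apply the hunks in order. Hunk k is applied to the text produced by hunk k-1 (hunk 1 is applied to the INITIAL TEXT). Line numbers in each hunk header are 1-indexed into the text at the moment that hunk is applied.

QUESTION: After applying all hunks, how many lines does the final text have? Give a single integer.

Hunk 1: at line 4 remove [qdbnq] add [uvlj,xeoq,kbjf] -> 11 lines: hqbi agv uvsjg ptqj jbr uvlj xeoq kbjf eda ipfy xsg
Hunk 2: at line 9 remove [ipfy] add [wzzf,omqxo,sgusf] -> 13 lines: hqbi agv uvsjg ptqj jbr uvlj xeoq kbjf eda wzzf omqxo sgusf xsg
Hunk 3: at line 9 remove [wzzf,omqxo,sgusf] add [ihad] -> 11 lines: hqbi agv uvsjg ptqj jbr uvlj xeoq kbjf eda ihad xsg
Final line count: 11

Answer: 11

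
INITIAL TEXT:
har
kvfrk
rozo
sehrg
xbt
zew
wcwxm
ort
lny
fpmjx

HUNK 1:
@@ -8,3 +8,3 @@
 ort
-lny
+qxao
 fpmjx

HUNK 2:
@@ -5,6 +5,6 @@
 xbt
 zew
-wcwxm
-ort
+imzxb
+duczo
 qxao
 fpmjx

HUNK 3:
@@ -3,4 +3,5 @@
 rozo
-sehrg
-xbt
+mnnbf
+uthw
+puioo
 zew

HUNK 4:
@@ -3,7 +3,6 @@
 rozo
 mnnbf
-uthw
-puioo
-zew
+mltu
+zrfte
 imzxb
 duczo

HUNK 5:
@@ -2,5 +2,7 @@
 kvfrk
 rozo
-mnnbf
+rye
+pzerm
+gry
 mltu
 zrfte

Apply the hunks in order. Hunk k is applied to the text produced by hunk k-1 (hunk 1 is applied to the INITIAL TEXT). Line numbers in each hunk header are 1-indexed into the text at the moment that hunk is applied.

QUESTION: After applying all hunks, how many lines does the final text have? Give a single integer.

Answer: 12

Derivation:
Hunk 1: at line 8 remove [lny] add [qxao] -> 10 lines: har kvfrk rozo sehrg xbt zew wcwxm ort qxao fpmjx
Hunk 2: at line 5 remove [wcwxm,ort] add [imzxb,duczo] -> 10 lines: har kvfrk rozo sehrg xbt zew imzxb duczo qxao fpmjx
Hunk 3: at line 3 remove [sehrg,xbt] add [mnnbf,uthw,puioo] -> 11 lines: har kvfrk rozo mnnbf uthw puioo zew imzxb duczo qxao fpmjx
Hunk 4: at line 3 remove [uthw,puioo,zew] add [mltu,zrfte] -> 10 lines: har kvfrk rozo mnnbf mltu zrfte imzxb duczo qxao fpmjx
Hunk 5: at line 2 remove [mnnbf] add [rye,pzerm,gry] -> 12 lines: har kvfrk rozo rye pzerm gry mltu zrfte imzxb duczo qxao fpmjx
Final line count: 12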